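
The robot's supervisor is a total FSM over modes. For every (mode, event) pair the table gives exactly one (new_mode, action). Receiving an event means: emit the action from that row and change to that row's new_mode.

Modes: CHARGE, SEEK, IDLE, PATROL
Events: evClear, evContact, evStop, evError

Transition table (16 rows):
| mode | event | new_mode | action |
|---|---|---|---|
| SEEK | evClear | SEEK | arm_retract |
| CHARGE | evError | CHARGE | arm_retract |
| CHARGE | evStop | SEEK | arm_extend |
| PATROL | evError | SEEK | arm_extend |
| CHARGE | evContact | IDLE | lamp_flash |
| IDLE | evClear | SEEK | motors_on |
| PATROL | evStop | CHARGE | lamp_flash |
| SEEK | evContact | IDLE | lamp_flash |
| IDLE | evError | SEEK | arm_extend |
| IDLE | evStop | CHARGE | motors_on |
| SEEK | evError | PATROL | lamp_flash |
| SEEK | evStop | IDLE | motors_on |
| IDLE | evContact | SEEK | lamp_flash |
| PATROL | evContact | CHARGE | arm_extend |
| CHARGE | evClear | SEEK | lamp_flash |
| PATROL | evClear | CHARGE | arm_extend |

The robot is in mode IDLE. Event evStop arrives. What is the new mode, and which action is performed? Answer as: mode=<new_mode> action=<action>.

mode=CHARGE action=motors_on

current mode = IDLE; filter table to that mode:
  (IDLE, evClear) → (SEEK, motors_on)
  (IDLE, evError) → (SEEK, arm_extend)
  (IDLE, evStop) → (CHARGE, motors_on)  ← event matches
  (IDLE, evContact) → (SEEK, lamp_flash)
event = evStop selects (CHARGE, motors_on)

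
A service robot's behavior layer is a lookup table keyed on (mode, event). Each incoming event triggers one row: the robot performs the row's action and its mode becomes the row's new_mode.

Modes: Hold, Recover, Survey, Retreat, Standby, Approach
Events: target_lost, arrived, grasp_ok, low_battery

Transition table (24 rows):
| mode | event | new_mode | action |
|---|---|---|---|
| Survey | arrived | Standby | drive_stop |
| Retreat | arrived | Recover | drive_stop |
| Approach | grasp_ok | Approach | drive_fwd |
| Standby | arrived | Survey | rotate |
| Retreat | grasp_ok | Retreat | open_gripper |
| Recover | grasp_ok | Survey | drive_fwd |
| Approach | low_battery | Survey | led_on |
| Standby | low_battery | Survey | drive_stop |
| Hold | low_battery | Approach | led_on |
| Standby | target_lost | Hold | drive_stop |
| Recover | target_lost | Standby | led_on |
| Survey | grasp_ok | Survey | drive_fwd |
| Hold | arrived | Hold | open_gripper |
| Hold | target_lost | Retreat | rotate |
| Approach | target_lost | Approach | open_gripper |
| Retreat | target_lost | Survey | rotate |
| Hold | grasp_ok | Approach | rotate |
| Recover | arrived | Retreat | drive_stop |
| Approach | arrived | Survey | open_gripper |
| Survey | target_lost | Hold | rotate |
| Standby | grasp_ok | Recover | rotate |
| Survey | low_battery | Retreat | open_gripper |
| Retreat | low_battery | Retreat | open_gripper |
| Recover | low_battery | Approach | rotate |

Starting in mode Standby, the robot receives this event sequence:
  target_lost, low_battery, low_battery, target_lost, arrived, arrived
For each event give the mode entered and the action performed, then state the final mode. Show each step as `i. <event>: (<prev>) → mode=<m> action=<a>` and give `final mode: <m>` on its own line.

final mode: Hold

1. target_lost: (Standby) → mode=Hold action=drive_stop
2. low_battery: (Hold) → mode=Approach action=led_on
3. low_battery: (Approach) → mode=Survey action=led_on
4. target_lost: (Survey) → mode=Hold action=rotate
5. arrived: (Hold) → mode=Hold action=open_gripper
6. arrived: (Hold) → mode=Hold action=open_gripper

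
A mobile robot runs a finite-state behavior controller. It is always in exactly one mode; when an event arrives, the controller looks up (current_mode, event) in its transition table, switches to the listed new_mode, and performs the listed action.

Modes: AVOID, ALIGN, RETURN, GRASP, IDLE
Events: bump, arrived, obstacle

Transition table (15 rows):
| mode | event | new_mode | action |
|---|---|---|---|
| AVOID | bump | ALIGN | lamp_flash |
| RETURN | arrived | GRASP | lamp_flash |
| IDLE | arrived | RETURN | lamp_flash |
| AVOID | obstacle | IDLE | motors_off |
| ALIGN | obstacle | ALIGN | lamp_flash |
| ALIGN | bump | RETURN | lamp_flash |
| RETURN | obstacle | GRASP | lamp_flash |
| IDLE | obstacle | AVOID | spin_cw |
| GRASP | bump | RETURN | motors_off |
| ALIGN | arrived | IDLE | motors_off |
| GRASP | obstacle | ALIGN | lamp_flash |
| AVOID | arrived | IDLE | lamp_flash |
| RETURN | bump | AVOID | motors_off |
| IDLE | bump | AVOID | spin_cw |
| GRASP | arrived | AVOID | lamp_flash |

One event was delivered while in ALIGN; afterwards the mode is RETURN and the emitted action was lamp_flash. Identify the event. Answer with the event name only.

bump

try bump: (ALIGN, bump) → (RETURN, lamp_flash)  ← matches
try arrived: (ALIGN, arrived) → (IDLE, motors_off)
try obstacle: (ALIGN, obstacle) → (ALIGN, lamp_flash)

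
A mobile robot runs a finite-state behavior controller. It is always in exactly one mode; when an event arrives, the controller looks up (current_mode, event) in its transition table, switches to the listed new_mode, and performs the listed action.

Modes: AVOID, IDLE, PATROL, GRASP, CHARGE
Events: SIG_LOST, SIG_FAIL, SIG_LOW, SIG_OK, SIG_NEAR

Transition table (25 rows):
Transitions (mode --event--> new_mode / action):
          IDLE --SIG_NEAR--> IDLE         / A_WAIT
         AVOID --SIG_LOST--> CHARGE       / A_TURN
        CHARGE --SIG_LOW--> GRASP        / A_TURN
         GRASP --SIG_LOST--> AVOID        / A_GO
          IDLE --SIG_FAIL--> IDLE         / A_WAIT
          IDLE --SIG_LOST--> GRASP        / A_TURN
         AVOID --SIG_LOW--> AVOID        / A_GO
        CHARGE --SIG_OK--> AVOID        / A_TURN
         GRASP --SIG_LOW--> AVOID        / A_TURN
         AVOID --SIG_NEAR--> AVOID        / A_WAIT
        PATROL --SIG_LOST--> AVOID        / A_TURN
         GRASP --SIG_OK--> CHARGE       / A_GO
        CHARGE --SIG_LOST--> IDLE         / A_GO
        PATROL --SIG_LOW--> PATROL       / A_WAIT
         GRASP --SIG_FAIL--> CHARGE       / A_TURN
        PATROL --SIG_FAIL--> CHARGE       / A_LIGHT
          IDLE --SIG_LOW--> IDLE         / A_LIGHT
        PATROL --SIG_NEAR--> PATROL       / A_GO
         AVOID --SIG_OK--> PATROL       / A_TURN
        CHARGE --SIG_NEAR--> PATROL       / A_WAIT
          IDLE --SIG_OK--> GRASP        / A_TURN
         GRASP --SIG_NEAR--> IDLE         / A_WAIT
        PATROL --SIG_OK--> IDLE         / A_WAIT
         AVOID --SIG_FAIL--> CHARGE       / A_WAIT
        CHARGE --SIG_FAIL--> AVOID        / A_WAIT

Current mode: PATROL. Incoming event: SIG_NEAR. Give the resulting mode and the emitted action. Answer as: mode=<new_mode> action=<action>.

mode=PATROL action=A_GO

current mode = PATROL; filter table to that mode:
  (PATROL, SIG_LOST) → (AVOID, A_TURN)
  (PATROL, SIG_LOW) → (PATROL, A_WAIT)
  (PATROL, SIG_FAIL) → (CHARGE, A_LIGHT)
  (PATROL, SIG_NEAR) → (PATROL, A_GO)  ← event matches
  (PATROL, SIG_OK) → (IDLE, A_WAIT)
event = SIG_NEAR selects (PATROL, A_GO)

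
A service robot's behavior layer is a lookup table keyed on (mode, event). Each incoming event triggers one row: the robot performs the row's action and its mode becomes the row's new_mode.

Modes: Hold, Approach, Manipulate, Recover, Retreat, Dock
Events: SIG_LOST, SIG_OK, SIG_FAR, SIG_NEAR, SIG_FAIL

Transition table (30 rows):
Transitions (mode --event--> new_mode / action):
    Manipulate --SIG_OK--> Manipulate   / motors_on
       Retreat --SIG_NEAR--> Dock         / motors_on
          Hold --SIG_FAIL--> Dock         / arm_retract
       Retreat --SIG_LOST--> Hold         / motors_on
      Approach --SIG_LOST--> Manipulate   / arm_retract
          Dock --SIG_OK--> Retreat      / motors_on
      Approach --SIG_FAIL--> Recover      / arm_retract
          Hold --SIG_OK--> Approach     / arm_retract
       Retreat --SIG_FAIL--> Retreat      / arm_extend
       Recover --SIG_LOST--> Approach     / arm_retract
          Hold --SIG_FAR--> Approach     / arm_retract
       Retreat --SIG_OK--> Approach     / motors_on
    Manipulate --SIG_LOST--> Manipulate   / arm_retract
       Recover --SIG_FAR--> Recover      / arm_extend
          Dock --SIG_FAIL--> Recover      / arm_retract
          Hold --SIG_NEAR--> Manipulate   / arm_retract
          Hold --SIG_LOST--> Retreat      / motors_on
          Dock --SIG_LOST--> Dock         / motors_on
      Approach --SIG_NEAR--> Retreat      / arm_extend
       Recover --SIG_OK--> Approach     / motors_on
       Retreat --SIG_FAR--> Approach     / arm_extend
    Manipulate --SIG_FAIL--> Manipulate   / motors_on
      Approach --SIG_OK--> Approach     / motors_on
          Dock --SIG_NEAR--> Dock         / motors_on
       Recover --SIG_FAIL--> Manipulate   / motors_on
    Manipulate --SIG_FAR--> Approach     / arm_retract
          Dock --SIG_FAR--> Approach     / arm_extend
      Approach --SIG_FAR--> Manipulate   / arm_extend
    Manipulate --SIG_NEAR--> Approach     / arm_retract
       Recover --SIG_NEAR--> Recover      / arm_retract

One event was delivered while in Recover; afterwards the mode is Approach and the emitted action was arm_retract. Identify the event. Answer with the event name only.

try SIG_LOST: (Recover, SIG_LOST) → (Approach, arm_retract)  ← matches
try SIG_OK: (Recover, SIG_OK) → (Approach, motors_on)
try SIG_FAR: (Recover, SIG_FAR) → (Recover, arm_extend)
try SIG_NEAR: (Recover, SIG_NEAR) → (Recover, arm_retract)
try SIG_FAIL: (Recover, SIG_FAIL) → (Manipulate, motors_on)

SIG_LOST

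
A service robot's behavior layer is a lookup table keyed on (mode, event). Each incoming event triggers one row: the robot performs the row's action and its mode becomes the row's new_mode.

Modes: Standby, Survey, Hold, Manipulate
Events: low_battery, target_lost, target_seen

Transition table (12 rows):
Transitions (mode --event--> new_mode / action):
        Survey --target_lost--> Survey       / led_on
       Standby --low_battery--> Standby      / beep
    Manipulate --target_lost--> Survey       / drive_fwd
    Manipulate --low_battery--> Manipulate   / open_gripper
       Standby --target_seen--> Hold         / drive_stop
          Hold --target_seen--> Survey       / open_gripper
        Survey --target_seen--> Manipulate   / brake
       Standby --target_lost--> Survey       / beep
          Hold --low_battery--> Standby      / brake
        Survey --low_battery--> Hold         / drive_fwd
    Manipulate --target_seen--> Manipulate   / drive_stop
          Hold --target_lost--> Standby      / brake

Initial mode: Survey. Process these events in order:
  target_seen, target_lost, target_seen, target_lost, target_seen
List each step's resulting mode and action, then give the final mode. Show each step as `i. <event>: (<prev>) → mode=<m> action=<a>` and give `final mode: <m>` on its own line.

1. target_seen: (Survey) → mode=Manipulate action=brake
2. target_lost: (Manipulate) → mode=Survey action=drive_fwd
3. target_seen: (Survey) → mode=Manipulate action=brake
4. target_lost: (Manipulate) → mode=Survey action=drive_fwd
5. target_seen: (Survey) → mode=Manipulate action=brake

final mode: Manipulate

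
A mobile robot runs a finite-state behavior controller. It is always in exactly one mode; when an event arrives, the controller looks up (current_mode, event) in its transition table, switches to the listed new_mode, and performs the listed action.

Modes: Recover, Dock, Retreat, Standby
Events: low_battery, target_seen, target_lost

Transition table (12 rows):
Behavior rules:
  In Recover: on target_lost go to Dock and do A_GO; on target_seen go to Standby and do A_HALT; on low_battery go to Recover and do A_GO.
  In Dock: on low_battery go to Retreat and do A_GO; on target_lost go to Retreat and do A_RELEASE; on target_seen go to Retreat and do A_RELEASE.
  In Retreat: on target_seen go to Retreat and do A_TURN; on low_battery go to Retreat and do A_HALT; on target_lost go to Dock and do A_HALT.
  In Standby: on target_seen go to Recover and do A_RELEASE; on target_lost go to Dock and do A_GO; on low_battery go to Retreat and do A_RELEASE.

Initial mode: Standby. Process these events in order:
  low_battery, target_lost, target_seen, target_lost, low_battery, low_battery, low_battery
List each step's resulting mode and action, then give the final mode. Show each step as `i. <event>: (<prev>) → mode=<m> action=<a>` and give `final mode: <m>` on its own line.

1. low_battery: (Standby) → mode=Retreat action=A_RELEASE
2. target_lost: (Retreat) → mode=Dock action=A_HALT
3. target_seen: (Dock) → mode=Retreat action=A_RELEASE
4. target_lost: (Retreat) → mode=Dock action=A_HALT
5. low_battery: (Dock) → mode=Retreat action=A_GO
6. low_battery: (Retreat) → mode=Retreat action=A_HALT
7. low_battery: (Retreat) → mode=Retreat action=A_HALT

final mode: Retreat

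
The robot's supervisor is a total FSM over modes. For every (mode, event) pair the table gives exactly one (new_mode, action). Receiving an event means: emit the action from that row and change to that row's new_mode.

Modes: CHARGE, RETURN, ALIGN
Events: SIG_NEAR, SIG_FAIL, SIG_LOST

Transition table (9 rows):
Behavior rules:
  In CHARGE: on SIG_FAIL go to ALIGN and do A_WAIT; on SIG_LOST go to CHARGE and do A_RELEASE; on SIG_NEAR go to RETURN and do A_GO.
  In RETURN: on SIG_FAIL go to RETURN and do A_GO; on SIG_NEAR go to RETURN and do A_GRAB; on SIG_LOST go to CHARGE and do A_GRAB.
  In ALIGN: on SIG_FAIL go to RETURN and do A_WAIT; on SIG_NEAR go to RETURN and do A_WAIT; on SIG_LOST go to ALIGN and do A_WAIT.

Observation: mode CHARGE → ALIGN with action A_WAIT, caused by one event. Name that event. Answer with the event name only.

SIG_FAIL

try SIG_NEAR: (CHARGE, SIG_NEAR) → (RETURN, A_GO)
try SIG_FAIL: (CHARGE, SIG_FAIL) → (ALIGN, A_WAIT)  ← matches
try SIG_LOST: (CHARGE, SIG_LOST) → (CHARGE, A_RELEASE)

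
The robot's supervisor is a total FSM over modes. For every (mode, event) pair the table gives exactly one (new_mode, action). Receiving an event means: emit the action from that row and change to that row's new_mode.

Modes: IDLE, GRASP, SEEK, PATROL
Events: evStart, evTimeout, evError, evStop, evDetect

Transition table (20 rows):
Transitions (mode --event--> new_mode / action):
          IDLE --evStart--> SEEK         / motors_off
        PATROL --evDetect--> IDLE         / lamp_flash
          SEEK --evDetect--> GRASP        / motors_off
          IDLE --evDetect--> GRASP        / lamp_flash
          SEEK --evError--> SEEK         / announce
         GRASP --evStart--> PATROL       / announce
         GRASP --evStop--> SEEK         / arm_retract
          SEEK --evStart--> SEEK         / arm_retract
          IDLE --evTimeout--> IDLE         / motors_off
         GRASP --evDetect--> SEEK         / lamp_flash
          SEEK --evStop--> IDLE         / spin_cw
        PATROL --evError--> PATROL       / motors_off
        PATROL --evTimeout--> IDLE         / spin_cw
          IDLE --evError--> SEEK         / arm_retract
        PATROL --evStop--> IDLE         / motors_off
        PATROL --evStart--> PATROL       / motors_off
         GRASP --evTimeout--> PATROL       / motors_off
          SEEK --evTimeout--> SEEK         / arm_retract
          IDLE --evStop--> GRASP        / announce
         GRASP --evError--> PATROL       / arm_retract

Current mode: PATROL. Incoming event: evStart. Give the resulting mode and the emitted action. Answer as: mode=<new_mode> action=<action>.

current mode = PATROL; filter table to that mode:
  (PATROL, evDetect) → (IDLE, lamp_flash)
  (PATROL, evError) → (PATROL, motors_off)
  (PATROL, evTimeout) → (IDLE, spin_cw)
  (PATROL, evStop) → (IDLE, motors_off)
  (PATROL, evStart) → (PATROL, motors_off)  ← event matches
event = evStart selects (PATROL, motors_off)

mode=PATROL action=motors_off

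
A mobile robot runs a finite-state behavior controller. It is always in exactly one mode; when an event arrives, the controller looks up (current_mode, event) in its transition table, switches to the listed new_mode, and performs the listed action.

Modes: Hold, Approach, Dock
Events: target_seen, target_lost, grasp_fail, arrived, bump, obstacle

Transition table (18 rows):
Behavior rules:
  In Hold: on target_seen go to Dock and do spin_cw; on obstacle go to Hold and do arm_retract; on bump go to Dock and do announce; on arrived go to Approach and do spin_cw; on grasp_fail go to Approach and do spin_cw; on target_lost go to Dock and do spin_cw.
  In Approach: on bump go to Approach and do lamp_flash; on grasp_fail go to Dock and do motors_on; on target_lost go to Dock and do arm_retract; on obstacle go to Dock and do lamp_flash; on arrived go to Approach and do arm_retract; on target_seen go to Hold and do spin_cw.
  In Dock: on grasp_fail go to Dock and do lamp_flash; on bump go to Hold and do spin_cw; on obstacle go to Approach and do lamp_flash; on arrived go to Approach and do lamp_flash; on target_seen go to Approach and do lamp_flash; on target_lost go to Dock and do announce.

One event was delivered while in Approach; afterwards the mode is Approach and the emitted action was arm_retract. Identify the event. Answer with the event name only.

try target_seen: (Approach, target_seen) → (Hold, spin_cw)
try target_lost: (Approach, target_lost) → (Dock, arm_retract)
try grasp_fail: (Approach, grasp_fail) → (Dock, motors_on)
try arrived: (Approach, arrived) → (Approach, arm_retract)  ← matches
try bump: (Approach, bump) → (Approach, lamp_flash)
try obstacle: (Approach, obstacle) → (Dock, lamp_flash)

arrived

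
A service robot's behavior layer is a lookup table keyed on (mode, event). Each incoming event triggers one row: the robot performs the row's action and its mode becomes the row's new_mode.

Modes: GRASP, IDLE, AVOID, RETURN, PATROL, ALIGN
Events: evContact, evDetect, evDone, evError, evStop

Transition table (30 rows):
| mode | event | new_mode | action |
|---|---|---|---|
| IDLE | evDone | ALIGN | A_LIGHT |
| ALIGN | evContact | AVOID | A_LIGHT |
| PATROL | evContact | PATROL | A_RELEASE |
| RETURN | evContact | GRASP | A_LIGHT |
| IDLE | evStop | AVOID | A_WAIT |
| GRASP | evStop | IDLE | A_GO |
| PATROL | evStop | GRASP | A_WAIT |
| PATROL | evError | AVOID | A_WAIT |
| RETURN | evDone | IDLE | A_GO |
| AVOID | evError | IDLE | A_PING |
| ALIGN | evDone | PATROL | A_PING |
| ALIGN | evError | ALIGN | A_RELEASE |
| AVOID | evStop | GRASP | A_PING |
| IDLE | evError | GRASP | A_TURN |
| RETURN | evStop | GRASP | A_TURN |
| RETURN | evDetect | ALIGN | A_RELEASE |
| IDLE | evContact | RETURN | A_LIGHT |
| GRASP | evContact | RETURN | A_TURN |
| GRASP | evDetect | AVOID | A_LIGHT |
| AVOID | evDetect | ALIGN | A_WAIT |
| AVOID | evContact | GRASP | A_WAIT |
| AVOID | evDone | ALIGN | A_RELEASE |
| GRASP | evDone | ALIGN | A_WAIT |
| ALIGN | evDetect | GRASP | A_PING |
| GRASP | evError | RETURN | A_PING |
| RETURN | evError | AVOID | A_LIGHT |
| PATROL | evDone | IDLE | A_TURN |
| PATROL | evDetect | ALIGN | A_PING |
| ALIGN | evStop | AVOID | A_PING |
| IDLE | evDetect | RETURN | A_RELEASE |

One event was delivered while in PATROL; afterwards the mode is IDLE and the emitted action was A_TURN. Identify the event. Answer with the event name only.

evDone

try evContact: (PATROL, evContact) → (PATROL, A_RELEASE)
try evDetect: (PATROL, evDetect) → (ALIGN, A_PING)
try evDone: (PATROL, evDone) → (IDLE, A_TURN)  ← matches
try evError: (PATROL, evError) → (AVOID, A_WAIT)
try evStop: (PATROL, evStop) → (GRASP, A_WAIT)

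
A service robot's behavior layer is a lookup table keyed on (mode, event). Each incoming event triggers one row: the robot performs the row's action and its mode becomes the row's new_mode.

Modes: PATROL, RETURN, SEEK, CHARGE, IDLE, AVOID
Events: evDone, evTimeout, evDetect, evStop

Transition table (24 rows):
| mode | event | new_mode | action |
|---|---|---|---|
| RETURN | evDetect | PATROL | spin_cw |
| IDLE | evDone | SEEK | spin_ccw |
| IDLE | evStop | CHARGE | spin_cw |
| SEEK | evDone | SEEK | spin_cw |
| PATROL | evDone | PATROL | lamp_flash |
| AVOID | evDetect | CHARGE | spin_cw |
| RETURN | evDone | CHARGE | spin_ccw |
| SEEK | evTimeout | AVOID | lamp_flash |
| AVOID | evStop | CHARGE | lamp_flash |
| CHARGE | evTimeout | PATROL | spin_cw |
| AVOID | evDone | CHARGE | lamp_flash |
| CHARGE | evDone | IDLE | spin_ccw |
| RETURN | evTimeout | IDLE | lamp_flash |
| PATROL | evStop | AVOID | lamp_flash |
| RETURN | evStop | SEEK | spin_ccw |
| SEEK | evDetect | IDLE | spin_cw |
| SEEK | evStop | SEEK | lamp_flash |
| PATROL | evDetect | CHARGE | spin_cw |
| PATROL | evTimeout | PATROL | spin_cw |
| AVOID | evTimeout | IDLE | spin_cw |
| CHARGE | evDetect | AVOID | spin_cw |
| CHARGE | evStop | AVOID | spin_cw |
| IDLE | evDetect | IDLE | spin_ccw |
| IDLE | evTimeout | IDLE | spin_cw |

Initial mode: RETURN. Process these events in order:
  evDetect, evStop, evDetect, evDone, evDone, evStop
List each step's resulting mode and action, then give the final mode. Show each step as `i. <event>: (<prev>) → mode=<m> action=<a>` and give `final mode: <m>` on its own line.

final mode: SEEK

1. evDetect: (RETURN) → mode=PATROL action=spin_cw
2. evStop: (PATROL) → mode=AVOID action=lamp_flash
3. evDetect: (AVOID) → mode=CHARGE action=spin_cw
4. evDone: (CHARGE) → mode=IDLE action=spin_ccw
5. evDone: (IDLE) → mode=SEEK action=spin_ccw
6. evStop: (SEEK) → mode=SEEK action=lamp_flash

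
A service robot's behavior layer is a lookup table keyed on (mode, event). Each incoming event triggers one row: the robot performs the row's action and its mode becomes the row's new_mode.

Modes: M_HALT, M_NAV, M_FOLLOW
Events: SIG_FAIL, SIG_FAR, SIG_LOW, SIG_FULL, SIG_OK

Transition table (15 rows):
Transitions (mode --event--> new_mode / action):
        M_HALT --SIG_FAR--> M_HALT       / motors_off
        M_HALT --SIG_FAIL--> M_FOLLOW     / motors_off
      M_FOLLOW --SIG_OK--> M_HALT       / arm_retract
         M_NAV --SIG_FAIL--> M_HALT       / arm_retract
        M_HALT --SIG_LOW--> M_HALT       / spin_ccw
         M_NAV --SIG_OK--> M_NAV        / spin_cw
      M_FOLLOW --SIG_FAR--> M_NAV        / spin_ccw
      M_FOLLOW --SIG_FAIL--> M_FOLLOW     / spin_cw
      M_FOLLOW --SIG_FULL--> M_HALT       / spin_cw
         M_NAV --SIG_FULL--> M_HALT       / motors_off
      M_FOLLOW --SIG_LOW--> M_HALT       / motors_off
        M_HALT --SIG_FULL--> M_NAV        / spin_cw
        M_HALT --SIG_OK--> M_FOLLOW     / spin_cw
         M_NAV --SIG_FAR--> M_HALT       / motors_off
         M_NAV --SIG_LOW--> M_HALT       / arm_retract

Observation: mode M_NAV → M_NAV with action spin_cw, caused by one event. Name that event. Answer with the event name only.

SIG_OK

try SIG_FAIL: (M_NAV, SIG_FAIL) → (M_HALT, arm_retract)
try SIG_FAR: (M_NAV, SIG_FAR) → (M_HALT, motors_off)
try SIG_LOW: (M_NAV, SIG_LOW) → (M_HALT, arm_retract)
try SIG_FULL: (M_NAV, SIG_FULL) → (M_HALT, motors_off)
try SIG_OK: (M_NAV, SIG_OK) → (M_NAV, spin_cw)  ← matches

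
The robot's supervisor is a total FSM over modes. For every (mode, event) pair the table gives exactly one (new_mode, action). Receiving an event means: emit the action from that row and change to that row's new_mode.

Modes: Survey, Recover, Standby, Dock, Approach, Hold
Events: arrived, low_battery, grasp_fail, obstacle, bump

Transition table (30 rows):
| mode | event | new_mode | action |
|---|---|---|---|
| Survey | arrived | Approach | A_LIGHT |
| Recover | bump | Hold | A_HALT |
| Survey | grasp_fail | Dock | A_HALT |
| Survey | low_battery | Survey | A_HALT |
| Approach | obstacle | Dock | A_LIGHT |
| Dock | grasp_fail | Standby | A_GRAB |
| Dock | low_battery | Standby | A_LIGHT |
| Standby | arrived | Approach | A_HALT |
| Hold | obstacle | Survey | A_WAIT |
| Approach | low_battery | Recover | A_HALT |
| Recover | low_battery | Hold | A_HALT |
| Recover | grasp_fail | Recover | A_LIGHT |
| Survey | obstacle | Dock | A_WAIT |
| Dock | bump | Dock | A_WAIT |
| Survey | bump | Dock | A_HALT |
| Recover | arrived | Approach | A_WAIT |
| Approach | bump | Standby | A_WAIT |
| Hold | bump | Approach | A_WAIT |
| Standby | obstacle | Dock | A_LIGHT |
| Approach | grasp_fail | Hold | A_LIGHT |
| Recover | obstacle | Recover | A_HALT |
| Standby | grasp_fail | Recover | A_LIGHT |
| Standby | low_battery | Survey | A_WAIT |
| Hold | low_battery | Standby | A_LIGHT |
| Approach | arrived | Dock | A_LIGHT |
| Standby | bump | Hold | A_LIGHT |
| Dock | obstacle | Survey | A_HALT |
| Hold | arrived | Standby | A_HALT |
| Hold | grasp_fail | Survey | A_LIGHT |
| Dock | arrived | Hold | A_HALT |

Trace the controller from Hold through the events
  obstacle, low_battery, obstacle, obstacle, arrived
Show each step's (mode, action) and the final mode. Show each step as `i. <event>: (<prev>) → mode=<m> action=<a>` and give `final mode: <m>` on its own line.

1. obstacle: (Hold) → mode=Survey action=A_WAIT
2. low_battery: (Survey) → mode=Survey action=A_HALT
3. obstacle: (Survey) → mode=Dock action=A_WAIT
4. obstacle: (Dock) → mode=Survey action=A_HALT
5. arrived: (Survey) → mode=Approach action=A_LIGHT

final mode: Approach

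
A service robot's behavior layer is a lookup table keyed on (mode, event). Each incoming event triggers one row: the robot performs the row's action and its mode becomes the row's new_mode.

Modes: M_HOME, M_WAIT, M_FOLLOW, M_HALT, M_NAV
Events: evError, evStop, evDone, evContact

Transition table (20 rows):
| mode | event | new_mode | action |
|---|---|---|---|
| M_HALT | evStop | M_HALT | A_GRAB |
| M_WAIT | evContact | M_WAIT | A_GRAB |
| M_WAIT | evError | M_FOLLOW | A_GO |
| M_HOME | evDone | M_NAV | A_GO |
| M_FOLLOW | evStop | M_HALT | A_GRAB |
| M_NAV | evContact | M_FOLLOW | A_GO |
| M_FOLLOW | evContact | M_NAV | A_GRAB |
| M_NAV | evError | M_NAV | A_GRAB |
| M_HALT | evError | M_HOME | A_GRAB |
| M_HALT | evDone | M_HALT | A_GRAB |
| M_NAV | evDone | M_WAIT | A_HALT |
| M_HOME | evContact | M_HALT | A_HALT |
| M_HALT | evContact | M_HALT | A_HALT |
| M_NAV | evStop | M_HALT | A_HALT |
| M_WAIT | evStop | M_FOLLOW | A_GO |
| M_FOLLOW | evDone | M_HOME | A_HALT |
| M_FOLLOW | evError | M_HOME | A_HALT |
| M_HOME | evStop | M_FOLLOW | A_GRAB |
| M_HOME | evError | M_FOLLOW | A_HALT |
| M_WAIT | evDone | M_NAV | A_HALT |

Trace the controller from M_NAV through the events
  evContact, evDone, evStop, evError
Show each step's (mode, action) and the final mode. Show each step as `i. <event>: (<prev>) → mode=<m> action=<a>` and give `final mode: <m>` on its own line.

1. evContact: (M_NAV) → mode=M_FOLLOW action=A_GO
2. evDone: (M_FOLLOW) → mode=M_HOME action=A_HALT
3. evStop: (M_HOME) → mode=M_FOLLOW action=A_GRAB
4. evError: (M_FOLLOW) → mode=M_HOME action=A_HALT

final mode: M_HOME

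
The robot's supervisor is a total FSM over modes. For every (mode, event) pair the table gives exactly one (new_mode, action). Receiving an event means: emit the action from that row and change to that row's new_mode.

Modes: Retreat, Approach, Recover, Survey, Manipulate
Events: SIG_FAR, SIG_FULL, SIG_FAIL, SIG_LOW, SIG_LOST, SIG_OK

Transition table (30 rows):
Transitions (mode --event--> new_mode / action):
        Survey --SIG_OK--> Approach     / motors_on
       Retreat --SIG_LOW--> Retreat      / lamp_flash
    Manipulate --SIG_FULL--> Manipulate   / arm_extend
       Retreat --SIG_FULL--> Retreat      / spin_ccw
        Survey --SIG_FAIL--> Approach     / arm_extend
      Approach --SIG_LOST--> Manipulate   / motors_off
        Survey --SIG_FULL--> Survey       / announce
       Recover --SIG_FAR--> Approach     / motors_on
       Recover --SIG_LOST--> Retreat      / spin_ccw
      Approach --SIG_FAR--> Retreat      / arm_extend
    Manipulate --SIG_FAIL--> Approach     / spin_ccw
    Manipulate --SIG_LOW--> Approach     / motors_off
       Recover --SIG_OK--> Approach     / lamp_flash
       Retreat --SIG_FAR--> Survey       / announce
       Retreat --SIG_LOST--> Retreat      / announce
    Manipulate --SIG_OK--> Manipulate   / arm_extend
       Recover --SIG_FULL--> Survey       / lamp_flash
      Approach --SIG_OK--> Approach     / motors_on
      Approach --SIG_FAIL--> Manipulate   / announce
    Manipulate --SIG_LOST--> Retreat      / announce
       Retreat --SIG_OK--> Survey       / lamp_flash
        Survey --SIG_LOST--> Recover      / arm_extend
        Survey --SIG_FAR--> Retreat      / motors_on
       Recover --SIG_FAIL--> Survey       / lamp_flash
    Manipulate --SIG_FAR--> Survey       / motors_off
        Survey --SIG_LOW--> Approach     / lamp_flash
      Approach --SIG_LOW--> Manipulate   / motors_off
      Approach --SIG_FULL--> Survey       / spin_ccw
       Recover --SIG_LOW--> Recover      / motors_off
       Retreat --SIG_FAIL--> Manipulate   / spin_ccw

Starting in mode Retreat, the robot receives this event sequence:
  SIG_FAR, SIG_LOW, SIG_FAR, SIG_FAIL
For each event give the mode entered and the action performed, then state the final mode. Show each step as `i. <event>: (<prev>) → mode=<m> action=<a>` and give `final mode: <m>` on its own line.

final mode: Manipulate

1. SIG_FAR: (Retreat) → mode=Survey action=announce
2. SIG_LOW: (Survey) → mode=Approach action=lamp_flash
3. SIG_FAR: (Approach) → mode=Retreat action=arm_extend
4. SIG_FAIL: (Retreat) → mode=Manipulate action=spin_ccw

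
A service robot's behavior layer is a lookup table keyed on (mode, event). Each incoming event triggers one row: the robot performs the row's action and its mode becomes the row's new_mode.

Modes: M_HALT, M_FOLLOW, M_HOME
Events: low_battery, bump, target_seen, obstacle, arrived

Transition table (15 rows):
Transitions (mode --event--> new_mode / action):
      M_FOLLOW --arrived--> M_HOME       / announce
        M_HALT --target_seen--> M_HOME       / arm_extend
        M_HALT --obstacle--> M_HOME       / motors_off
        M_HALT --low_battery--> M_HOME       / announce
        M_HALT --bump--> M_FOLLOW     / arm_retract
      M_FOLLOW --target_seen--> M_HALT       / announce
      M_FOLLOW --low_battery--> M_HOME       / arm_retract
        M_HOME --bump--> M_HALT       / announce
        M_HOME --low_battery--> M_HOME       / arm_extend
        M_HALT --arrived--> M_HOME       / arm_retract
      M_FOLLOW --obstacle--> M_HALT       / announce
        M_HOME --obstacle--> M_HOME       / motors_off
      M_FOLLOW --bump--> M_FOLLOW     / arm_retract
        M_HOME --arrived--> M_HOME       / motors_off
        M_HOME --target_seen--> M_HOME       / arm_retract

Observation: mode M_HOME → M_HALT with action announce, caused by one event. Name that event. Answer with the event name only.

try low_battery: (M_HOME, low_battery) → (M_HOME, arm_extend)
try bump: (M_HOME, bump) → (M_HALT, announce)  ← matches
try target_seen: (M_HOME, target_seen) → (M_HOME, arm_retract)
try obstacle: (M_HOME, obstacle) → (M_HOME, motors_off)
try arrived: (M_HOME, arrived) → (M_HOME, motors_off)

bump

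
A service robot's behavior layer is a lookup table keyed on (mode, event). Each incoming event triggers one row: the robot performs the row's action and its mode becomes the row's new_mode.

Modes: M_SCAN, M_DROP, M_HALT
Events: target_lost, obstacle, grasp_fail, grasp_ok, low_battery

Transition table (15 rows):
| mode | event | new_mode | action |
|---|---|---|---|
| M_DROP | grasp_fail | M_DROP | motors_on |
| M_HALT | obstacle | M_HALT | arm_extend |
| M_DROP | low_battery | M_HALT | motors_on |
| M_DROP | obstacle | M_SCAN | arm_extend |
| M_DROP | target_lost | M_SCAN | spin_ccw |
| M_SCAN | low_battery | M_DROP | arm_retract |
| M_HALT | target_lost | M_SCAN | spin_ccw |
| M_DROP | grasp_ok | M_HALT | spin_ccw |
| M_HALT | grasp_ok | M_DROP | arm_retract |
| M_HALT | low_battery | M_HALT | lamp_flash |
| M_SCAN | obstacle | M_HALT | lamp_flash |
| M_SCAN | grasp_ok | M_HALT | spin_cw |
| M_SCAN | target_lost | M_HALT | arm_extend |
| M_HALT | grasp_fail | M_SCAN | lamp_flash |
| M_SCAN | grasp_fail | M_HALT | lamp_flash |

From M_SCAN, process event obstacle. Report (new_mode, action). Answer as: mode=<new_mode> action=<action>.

current mode = M_SCAN; filter table to that mode:
  (M_SCAN, low_battery) → (M_DROP, arm_retract)
  (M_SCAN, obstacle) → (M_HALT, lamp_flash)  ← event matches
  (M_SCAN, grasp_ok) → (M_HALT, spin_cw)
  (M_SCAN, target_lost) → (M_HALT, arm_extend)
  (M_SCAN, grasp_fail) → (M_HALT, lamp_flash)
event = obstacle selects (M_HALT, lamp_flash)

mode=M_HALT action=lamp_flash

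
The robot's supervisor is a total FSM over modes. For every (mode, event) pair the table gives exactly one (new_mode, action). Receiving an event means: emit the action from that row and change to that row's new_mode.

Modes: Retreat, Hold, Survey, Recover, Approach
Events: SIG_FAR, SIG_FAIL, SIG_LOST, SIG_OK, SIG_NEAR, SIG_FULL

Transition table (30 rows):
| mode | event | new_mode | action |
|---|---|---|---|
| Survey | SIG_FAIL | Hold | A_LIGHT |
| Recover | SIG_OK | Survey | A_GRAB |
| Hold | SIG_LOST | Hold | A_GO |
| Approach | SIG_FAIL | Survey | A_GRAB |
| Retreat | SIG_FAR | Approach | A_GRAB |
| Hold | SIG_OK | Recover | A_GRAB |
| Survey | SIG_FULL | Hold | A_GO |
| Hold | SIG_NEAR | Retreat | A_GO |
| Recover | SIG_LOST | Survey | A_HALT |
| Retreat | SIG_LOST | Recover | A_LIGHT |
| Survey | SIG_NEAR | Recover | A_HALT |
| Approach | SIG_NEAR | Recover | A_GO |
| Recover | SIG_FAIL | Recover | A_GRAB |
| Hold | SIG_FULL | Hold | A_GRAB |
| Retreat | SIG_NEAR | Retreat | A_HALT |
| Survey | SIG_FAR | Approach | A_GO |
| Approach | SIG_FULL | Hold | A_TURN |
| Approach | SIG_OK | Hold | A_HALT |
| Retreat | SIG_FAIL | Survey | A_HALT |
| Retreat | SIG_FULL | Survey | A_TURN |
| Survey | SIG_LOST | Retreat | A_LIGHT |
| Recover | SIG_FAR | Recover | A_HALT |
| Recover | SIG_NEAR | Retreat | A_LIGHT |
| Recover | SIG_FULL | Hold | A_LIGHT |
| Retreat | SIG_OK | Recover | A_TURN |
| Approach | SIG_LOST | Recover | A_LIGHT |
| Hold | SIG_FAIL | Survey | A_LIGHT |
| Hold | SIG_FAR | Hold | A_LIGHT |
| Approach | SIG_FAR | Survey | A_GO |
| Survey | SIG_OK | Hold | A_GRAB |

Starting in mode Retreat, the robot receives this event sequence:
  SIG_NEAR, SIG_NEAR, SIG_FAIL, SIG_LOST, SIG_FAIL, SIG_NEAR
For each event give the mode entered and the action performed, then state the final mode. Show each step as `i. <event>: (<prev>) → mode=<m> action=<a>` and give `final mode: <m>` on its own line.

1. SIG_NEAR: (Retreat) → mode=Retreat action=A_HALT
2. SIG_NEAR: (Retreat) → mode=Retreat action=A_HALT
3. SIG_FAIL: (Retreat) → mode=Survey action=A_HALT
4. SIG_LOST: (Survey) → mode=Retreat action=A_LIGHT
5. SIG_FAIL: (Retreat) → mode=Survey action=A_HALT
6. SIG_NEAR: (Survey) → mode=Recover action=A_HALT

final mode: Recover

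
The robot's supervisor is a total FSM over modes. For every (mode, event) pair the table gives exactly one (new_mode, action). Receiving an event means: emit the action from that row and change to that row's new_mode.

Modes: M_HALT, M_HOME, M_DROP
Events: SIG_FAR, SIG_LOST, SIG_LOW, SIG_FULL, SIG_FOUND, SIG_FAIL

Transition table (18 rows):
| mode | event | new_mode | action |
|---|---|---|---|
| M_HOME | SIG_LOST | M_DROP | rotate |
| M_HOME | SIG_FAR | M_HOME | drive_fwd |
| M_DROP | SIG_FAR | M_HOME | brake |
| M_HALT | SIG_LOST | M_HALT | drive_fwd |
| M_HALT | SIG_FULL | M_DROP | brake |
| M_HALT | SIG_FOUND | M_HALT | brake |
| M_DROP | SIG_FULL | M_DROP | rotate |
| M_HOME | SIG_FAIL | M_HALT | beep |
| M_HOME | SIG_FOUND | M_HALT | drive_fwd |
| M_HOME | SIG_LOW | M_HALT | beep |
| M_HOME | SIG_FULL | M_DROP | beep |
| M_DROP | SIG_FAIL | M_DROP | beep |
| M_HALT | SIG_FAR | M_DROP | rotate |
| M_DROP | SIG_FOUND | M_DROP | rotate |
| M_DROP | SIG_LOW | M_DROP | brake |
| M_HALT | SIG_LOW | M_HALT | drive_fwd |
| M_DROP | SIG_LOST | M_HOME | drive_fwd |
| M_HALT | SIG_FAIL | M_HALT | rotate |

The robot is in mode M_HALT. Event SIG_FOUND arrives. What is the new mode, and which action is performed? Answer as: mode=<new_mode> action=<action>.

mode=M_HALT action=brake

current mode = M_HALT; filter table to that mode:
  (M_HALT, SIG_LOST) → (M_HALT, drive_fwd)
  (M_HALT, SIG_FULL) → (M_DROP, brake)
  (M_HALT, SIG_FOUND) → (M_HALT, brake)  ← event matches
  (M_HALT, SIG_FAR) → (M_DROP, rotate)
  (M_HALT, SIG_LOW) → (M_HALT, drive_fwd)
  (M_HALT, SIG_FAIL) → (M_HALT, rotate)
event = SIG_FOUND selects (M_HALT, brake)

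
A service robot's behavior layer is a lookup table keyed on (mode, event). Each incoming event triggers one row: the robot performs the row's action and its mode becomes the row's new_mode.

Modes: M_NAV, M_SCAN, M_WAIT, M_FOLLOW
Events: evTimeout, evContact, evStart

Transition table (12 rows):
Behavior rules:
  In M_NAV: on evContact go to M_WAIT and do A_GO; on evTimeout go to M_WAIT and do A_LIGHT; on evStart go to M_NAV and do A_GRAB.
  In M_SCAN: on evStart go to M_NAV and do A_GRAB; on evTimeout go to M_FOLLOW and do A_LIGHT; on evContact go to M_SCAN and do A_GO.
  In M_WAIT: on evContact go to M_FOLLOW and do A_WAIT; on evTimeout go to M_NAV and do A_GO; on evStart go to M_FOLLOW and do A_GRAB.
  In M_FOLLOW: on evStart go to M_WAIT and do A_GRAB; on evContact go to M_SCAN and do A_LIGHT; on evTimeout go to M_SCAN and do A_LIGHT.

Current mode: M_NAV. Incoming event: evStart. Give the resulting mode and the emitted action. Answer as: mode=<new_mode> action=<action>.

mode=M_NAV action=A_GRAB

current mode = M_NAV; filter table to that mode:
  (M_NAV, evContact) → (M_WAIT, A_GO)
  (M_NAV, evTimeout) → (M_WAIT, A_LIGHT)
  (M_NAV, evStart) → (M_NAV, A_GRAB)  ← event matches
event = evStart selects (M_NAV, A_GRAB)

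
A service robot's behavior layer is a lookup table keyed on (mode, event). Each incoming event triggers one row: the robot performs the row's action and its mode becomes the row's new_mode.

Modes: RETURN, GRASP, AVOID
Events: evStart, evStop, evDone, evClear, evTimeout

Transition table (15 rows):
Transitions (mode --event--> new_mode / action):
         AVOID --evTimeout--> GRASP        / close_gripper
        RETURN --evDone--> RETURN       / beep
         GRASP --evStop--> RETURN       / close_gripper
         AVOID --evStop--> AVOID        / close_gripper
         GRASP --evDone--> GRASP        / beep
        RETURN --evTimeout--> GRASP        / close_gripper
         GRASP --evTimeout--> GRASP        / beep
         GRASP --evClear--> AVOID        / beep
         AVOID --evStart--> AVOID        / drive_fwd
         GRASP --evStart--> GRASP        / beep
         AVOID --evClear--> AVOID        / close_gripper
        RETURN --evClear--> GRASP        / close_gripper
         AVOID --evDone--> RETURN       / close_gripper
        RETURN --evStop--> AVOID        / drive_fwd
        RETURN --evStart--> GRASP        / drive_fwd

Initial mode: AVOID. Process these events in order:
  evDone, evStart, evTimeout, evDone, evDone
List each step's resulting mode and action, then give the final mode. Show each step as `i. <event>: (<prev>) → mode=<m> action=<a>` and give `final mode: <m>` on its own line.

final mode: GRASP

1. evDone: (AVOID) → mode=RETURN action=close_gripper
2. evStart: (RETURN) → mode=GRASP action=drive_fwd
3. evTimeout: (GRASP) → mode=GRASP action=beep
4. evDone: (GRASP) → mode=GRASP action=beep
5. evDone: (GRASP) → mode=GRASP action=beep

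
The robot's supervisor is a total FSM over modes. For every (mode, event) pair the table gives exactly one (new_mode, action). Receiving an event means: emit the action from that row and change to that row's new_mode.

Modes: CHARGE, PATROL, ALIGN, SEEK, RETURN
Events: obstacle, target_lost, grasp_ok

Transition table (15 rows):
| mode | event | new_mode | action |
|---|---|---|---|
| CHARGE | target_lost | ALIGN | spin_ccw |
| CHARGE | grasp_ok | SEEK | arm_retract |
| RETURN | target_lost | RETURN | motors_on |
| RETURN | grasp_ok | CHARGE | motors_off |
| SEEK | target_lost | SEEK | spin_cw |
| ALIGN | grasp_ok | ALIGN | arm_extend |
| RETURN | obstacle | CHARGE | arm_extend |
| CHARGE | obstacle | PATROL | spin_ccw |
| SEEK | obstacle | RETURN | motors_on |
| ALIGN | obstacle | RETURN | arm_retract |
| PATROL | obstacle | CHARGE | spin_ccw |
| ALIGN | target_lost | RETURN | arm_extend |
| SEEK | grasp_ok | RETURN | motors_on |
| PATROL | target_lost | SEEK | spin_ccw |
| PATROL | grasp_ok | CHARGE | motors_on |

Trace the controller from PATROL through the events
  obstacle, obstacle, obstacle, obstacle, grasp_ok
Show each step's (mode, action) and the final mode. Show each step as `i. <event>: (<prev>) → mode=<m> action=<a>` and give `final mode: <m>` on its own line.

1. obstacle: (PATROL) → mode=CHARGE action=spin_ccw
2. obstacle: (CHARGE) → mode=PATROL action=spin_ccw
3. obstacle: (PATROL) → mode=CHARGE action=spin_ccw
4. obstacle: (CHARGE) → mode=PATROL action=spin_ccw
5. grasp_ok: (PATROL) → mode=CHARGE action=motors_on

final mode: CHARGE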